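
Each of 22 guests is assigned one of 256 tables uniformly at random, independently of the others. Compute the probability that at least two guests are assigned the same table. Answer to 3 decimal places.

It's easier to compute the probability that all 22 are distinct.
P(all distinct) = 256/256 · 255/256 · ··· · 235/256 ≈ 0.395.
So the probability of at least one match is 1 − 0.395 = 0.605.

0.605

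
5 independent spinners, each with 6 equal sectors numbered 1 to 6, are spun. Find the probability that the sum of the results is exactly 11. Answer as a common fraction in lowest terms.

There are 6^5 = 7776 equally likely outcomes.
The number of ordered 5-tuples from {1,…,6} summing to 11 is 205.
P(sum = 11) = 205/7776.

205/7776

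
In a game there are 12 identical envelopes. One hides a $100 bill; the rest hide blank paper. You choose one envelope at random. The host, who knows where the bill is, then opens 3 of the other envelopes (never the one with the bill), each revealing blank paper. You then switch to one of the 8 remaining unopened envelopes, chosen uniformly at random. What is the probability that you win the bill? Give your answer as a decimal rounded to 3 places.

Your original envelope holds the bill with probability 1/12, so the other 11 collectively hold it with probability 11/12.
The host can always find 3 empty envelopes to open, so the reveals don't change that 11/12; it is now spread over the 8 remaining unopened envelopes.
P(win by switching) = (11/12) · (1/8) = 11/96 ≈ 0.115.

0.115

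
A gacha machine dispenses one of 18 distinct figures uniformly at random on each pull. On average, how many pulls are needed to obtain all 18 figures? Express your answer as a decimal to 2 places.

62.91

After i distinct types are collected, each trial gives a new one with probability (18−i)/18, so the expected wait for the next new type is 18/(18−i).
E = 18/18 + 18/17 + 18/16 + 18/15 + 18/14 + 18/13 + 18/12 + 18/11 + 18/10 + 18/9 + 18/8 + 18/7 + 18/6 + 18/5 + 18/4 + 18/3 + 18/2 + 18/1 = 42822903/680680 ≈ 62.91.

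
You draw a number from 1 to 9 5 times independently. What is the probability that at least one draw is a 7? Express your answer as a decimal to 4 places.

0.4451

P(no draw is a 7) = (8/9)^5 ≈ 0.5549.
P(at least one) = 1 − 0.5549 = 0.4451.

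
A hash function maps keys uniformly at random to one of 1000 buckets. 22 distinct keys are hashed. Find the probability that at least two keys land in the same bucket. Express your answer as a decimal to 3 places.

It's easier to compute the probability that all 22 are distinct.
P(all distinct) = 1000/1000 · 999/1000 · ··· · 979/1000 ≈ 0.792.
So the probability of at least one match is 1 − 0.792 = 0.208.

0.208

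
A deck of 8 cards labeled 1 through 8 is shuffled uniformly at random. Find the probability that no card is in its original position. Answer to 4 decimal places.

This is the derangement probability: permutations of 8 with no fixed point.
D(8) = 8! · (1 − 1/1! + 1/2! − ··· + (−1)^8/8!) = 14833.
P = 14833/40320 = 2119/5760 ≈ 0.3679.

0.3679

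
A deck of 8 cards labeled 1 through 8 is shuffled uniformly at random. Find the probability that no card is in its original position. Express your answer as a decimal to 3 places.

0.368

This is the derangement probability: permutations of 8 with no fixed point.
D(8) = 8! · (1 − 1/1! + 1/2! − ··· + (−1)^8/8!) = 14833.
P = 14833/40320 = 2119/5760 ≈ 0.368.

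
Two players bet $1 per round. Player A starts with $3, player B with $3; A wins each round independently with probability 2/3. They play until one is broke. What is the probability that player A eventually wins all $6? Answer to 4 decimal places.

0.8889

Let r = q/p = (1/3)/(2/3) = 1/2. The recurrence P(i) = p·P(i+1) + q·P(i−1) with P(0)=0, P(6)=1 gives P(i) = (1 − r^i)/(1 − r^6).
P(3) = (1 − (1/2)^3) / (1 − (1/2)^6) = 8/9 ≈ 0.8889.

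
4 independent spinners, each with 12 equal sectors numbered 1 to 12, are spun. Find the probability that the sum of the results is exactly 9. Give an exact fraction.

There are 12^4 = 20736 equally likely outcomes.
The number of ordered 4-tuples from {1,…,12} summing to 9 is 56.
P(sum = 9) = 56/20736 = 7/2592.

7/2592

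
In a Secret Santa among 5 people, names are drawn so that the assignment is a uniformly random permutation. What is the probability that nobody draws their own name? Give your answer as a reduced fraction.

11/30

This is the derangement probability: permutations of 5 with no fixed point.
D(5) = 5! · (1 − 1/1! + 1/2! − ··· + (−1)^5/5!) = 44.
P = 44/120 = 11/30.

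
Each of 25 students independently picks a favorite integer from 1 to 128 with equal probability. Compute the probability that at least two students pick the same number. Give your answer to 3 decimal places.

0.919

It's easier to compute the probability that all 25 are distinct.
P(all distinct) = 128/128 · 127/128 · ··· · 104/128 ≈ 0.081.
So the probability of at least one match is 1 − 0.081 = 0.919.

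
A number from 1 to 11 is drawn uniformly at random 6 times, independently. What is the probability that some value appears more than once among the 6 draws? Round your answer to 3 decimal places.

0.812

P(all 6 different) = 11/11 · 10/11 · ··· · 6/11 ≈ 0.188.
P(at least two equal) = 1 − 0.188 = 0.812.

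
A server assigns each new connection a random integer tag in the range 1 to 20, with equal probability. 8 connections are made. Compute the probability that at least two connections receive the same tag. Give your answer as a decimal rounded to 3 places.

It's easier to compute the probability that all 8 are distinct.
P(all distinct) = 20/20 · 19/20 · ··· · 13/20 ≈ 0.198.
So the probability of at least one match is 1 − 0.198 = 0.802.

0.802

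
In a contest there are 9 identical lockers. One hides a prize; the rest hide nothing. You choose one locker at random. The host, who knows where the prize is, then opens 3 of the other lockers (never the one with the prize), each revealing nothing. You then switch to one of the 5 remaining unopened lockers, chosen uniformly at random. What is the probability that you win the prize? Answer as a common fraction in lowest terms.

Your original locker holds the prize with probability 1/9, so the other 8 collectively hold it with probability 8/9.
The host can always find 3 empty lockers to open, so the reveals don't change that 8/9; it is now spread over the 5 remaining unopened lockers.
P(win by switching) = (8/9) · (1/5) = 8/45.

8/45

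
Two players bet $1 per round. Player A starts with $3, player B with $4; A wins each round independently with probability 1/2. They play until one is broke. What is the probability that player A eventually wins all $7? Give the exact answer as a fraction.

With a fair step, P(i) = ½P(i−1) + ½P(i+1) with P(0)=0, P(7)=1 has the linear solution P(i) = i/7.
P(3) = 3/7.

3/7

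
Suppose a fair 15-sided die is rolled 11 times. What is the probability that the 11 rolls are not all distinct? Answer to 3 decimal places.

0.994

P(all 11 different) = 15/15 · 14/15 · ··· · 5/15 ≈ 0.006.
P(at least two equal) = 1 − 0.006 = 0.994.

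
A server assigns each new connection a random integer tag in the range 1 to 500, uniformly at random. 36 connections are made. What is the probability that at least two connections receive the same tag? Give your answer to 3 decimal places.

It's easier to compute the probability that all 36 are distinct.
P(all distinct) = 500/500 · 499/500 · ··· · 465/500 ≈ 0.275.
So the probability of at least one match is 1 − 0.275 = 0.725.

0.725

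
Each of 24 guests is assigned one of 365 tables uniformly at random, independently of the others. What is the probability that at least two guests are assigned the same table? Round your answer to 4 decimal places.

It's easier to compute the probability that all 24 are distinct.
P(all distinct) = 365/365 · 364/365 · ··· · 342/365 ≈ 0.4617.
So the probability of at least one match is 1 − 0.4617 = 0.5383.

0.5383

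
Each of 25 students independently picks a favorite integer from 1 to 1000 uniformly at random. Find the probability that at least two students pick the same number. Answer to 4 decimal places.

0.2610

It's easier to compute the probability that all 25 are distinct.
P(all distinct) = 1000/1000 · 999/1000 · ··· · 976/1000 ≈ 0.7390.
So the probability of at least one match is 1 − 0.7390 = 0.2610.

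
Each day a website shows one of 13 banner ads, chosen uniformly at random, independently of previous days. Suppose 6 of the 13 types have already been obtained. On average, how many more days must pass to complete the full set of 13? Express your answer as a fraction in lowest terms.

4719/140

Starting from 6 distinct types, each trial gives a new one with probability (13−i)/13 when i types are held, so the wait for the next new type is 13/(13−i).
E = 13/7 + 13/6 + 13/5 + 13/4 + 13/3 + 13/2 + 13/1 = 4719/140.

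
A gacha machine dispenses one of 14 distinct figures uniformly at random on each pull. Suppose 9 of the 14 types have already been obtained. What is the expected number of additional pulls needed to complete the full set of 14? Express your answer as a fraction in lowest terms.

Starting from 9 distinct types, each trial gives a new one with probability (14−i)/14 when i types are held, so the wait for the next new type is 14/(14−i).
E = 14/5 + 14/4 + 14/3 + 14/2 + 14/1 = 959/30.

959/30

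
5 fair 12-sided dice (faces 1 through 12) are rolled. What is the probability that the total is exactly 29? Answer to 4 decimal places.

0.0458

There are 12^5 = 248832 equally likely outcomes.
The number of ordered 5-tuples from {1,…,12} summing to 29 is 11385.
P(sum = 29) = 11385/248832 = 1265/27648 ≈ 0.0458.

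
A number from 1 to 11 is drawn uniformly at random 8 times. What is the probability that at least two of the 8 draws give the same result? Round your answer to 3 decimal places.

0.969

P(all 8 different) = 11/11 · 10/11 · ··· · 4/11 ≈ 0.031.
P(at least two equal) = 1 − 0.031 = 0.969.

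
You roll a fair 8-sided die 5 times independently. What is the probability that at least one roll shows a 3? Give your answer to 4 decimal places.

0.4871

P(no roll shows a 3) = (7/8)^5 ≈ 0.5129.
P(at least one) = 1 − 0.5129 = 0.4871.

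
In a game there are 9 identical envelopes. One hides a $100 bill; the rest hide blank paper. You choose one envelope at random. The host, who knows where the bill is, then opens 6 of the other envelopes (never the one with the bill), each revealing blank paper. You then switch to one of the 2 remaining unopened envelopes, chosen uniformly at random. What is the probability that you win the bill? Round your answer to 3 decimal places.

0.444

Your original envelope holds the bill with probability 1/9, so the other 8 collectively hold it with probability 8/9.
The host can always find 6 empty envelopes to open, so the reveals don't change that 8/9; it is now spread over the 2 remaining unopened envelopes.
P(win by switching) = (8/9) · (1/2) = 4/9 ≈ 0.444.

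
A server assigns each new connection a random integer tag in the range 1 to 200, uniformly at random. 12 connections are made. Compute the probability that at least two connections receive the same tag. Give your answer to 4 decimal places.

0.2857

It's easier to compute the probability that all 12 are distinct.
P(all distinct) = 200/200 · 199/200 · ··· · 189/200 ≈ 0.7143.
So the probability of at least one match is 1 − 0.7143 = 0.2857.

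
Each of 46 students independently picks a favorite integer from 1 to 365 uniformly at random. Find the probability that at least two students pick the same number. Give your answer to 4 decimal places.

0.9483

It's easier to compute the probability that all 46 are distinct.
P(all distinct) = 365/365 · 364/365 · ··· · 320/365 ≈ 0.0517.
So the probability of at least one match is 1 − 0.0517 = 0.9483.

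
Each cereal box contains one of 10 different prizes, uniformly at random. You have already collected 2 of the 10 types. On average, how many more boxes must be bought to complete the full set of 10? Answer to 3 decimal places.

Starting from 2 distinct types, each trial gives a new one with probability (10−i)/10 when i types are held, so the wait for the next new type is 10/(10−i).
E = 10/8 + 10/7 + 10/6 + 10/5 + 10/4 + 10/3 + 10/2 + 10/1 = 761/28 ≈ 27.179.

27.179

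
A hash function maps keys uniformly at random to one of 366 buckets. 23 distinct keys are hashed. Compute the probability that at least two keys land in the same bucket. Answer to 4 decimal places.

0.5063

It's easier to compute the probability that all 23 are distinct.
P(all distinct) = 366/366 · 365/366 · ··· · 344/366 ≈ 0.4937.
So the probability of at least one match is 1 − 0.4937 = 0.5063.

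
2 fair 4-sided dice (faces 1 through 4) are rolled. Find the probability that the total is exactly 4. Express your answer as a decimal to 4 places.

There are 4^2 = 16 equally likely outcomes.
The number of ordered 2-tuples from {1,…,4} summing to 4 is 3.
P(sum = 4) = 3/16 ≈ 0.1875.

0.1875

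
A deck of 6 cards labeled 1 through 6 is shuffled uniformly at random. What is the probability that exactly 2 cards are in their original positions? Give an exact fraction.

Choose which 2 of the 6 are fixed: C(6,2) = 15 ways.
The remaining 4 must have no fixed point: D(4) = 9.
P = 15·9/720 = 3/16.

3/16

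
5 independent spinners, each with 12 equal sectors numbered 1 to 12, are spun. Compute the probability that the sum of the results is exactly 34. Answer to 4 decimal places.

There are 12^5 = 248832 equally likely outcomes.
The number of ordered 5-tuples from {1,…,12} summing to 34 is 12255.
P(sum = 34) = 12255/248832 = 4085/82944 ≈ 0.0493.

0.0493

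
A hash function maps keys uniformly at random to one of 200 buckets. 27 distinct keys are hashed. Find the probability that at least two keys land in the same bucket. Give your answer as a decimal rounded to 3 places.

It's easier to compute the probability that all 27 are distinct.
P(all distinct) = 200/200 · 199/200 · ··· · 174/200 ≈ 0.159.
So the probability of at least one match is 1 − 0.159 = 0.841.

0.841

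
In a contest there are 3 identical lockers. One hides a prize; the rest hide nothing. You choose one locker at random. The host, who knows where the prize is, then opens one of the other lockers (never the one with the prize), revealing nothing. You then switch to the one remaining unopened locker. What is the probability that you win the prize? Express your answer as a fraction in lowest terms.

Your original locker holds the prize with probability 1/3, so the other 2 collectively hold it with probability 2/3.
The host can always find an empty locker to open, so this doesn't change that 2/3; it is now spread over the 1 remaining unopened locker.
P(win by switching) = (2/3) · (1/1) = 2/3.

2/3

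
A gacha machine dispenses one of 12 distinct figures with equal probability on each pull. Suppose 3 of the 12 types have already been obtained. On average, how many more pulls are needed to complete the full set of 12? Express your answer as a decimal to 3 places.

33.948

Starting from 3 distinct types, each trial gives a new one with probability (12−i)/12 when i types are held, so the wait for the next new type is 12/(12−i).
E = 12/9 + 12/8 + 12/7 + 12/6 + 12/5 + 12/4 + 12/3 + 12/2 + 12/1 = 7129/210 ≈ 33.948.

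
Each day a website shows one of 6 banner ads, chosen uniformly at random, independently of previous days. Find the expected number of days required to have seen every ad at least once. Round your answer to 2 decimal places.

14.70

After i distinct types are collected, each trial gives a new one with probability (6−i)/6, so the expected wait for the next new type is 6/(6−i).
E = 6/6 + 6/5 + 6/4 + 6/3 + 6/2 + 6/1 = 147/10 ≈ 14.70.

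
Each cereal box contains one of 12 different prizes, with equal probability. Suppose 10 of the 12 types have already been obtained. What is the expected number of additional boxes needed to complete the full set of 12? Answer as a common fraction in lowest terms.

Starting from 10 distinct types, each trial gives a new one with probability (12−i)/12 when i types are held, so the wait for the next new type is 12/(12−i).
E = 12/2 + 12/1 = 18.

18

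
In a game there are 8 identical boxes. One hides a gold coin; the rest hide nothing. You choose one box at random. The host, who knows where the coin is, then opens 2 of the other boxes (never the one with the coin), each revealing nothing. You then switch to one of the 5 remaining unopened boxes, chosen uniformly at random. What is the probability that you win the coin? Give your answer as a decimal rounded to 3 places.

0.175

Your original box holds the coin with probability 1/8, so the other 7 collectively hold it with probability 7/8.
The host can always find 2 empty boxes to open, so the reveals don't change that 7/8; it is now spread over the 5 remaining unopened boxes.
P(win by switching) = (7/8) · (1/5) = 7/40 ≈ 0.175.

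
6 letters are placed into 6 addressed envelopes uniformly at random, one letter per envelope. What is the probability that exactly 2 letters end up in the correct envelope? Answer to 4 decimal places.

0.1875

Choose which 2 of the 6 are fixed: C(6,2) = 15 ways.
The remaining 4 must have no fixed point: D(4) = 9.
P = 15·9/720 = 3/16 ≈ 0.1875.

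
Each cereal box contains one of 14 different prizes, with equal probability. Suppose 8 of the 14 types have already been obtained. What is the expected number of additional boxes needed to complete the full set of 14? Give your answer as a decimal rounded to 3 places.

34.300

Starting from 8 distinct types, each trial gives a new one with probability (14−i)/14 when i types are held, so the wait for the next new type is 14/(14−i).
E = 14/6 + 14/5 + 14/4 + 14/3 + 14/2 + 14/1 = 343/10 ≈ 34.300.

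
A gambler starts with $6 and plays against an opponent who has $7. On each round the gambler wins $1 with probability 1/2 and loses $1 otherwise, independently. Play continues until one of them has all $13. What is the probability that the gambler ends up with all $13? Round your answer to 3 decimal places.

0.462

With a fair step, P(i) = ½P(i−1) + ½P(i+1) with P(0)=0, P(13)=1 has the linear solution P(i) = i/13.
P(6) = 6/13 ≈ 0.462.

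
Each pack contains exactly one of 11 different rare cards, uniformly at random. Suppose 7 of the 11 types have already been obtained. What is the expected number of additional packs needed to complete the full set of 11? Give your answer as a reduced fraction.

275/12

Starting from 7 distinct types, each trial gives a new one with probability (11−i)/11 when i types are held, so the wait for the next new type is 11/(11−i).
E = 11/4 + 11/3 + 11/2 + 11/1 = 275/12.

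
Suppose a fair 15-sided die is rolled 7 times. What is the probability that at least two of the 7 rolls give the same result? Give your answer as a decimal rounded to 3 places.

P(all 7 different) = 15/15 · 14/15 · ··· · 9/15 ≈ 0.190.
P(at least two equal) = 1 − 0.190 = 0.810.

0.810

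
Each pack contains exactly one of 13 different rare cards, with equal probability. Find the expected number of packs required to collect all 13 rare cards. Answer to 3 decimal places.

41.342

After i distinct types are collected, each trial gives a new one with probability (13−i)/13, so the expected wait for the next new type is 13/(13−i).
E = 13/13 + 13/12 + 13/11 + 13/10 + 13/9 + 13/8 + 13/7 + 13/6 + 13/5 + 13/4 + 13/3 + 13/2 + 13/1 = 1145993/27720 ≈ 41.342.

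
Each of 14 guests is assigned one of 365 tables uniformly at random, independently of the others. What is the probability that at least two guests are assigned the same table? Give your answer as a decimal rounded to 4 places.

It's easier to compute the probability that all 14 are distinct.
P(all distinct) = 365/365 · 364/365 · ··· · 352/365 ≈ 0.7769.
So the probability of at least one match is 1 − 0.7769 = 0.2231.

0.2231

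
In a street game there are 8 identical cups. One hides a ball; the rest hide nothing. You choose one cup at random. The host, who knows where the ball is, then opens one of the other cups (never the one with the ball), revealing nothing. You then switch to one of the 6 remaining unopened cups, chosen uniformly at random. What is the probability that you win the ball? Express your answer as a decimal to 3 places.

Your original cup holds the ball with probability 1/8, so the other 7 collectively hold it with probability 7/8.
The host can always find an empty cup to open, so this doesn't change that 7/8; it is now spread over the 6 remaining unopened cups.
P(win by switching) = (7/8) · (1/6) = 7/48 ≈ 0.146.

0.146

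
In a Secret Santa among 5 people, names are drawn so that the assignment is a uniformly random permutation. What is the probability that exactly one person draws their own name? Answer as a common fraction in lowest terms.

3/8

Choose which one is fixed: C(5,1) = 5 ways.
The remaining 4 must have no fixed point: D(4) = 9.
P = 5·9/120 = 3/8.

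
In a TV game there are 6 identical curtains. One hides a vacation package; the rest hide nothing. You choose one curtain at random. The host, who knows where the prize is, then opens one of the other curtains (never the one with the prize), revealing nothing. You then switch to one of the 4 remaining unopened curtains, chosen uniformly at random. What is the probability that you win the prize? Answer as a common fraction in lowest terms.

Your original curtain holds the prize with probability 1/6, so the other 5 collectively hold it with probability 5/6.
The host can always find an empty curtain to open, so this doesn't change that 5/6; it is now spread over the 4 remaining unopened curtains.
P(win by switching) = (5/6) · (1/4) = 5/24.

5/24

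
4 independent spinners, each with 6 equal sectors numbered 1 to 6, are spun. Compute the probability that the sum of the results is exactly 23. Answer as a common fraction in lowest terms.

1/324

There are 6^4 = 1296 equally likely outcomes.
The number of ordered 4-tuples from {1,…,6} summing to 23 is 4.
P(sum = 23) = 4/1296 = 1/324.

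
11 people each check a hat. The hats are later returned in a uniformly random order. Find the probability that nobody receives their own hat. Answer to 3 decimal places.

This is the derangement probability: permutations of 11 with no fixed point.
D(11) = 11! · (1 − 1/1! + 1/2! − ··· + (−1)^11/11!) = 14684570.
P = 14684570/39916800 = 1468457/3991680 ≈ 0.368.

0.368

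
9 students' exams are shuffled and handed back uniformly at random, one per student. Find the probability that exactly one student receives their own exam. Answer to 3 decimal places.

Choose which one is fixed: C(9,1) = 9 ways.
The remaining 8 must have no fixed point: D(8) = 14833.
P = 9·14833/362880 = 2119/5760 ≈ 0.368.

0.368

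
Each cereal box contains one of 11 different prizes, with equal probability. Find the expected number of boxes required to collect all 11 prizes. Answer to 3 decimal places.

33.219

After i distinct types are collected, each trial gives a new one with probability (11−i)/11, so the expected wait for the next new type is 11/(11−i).
E = 11/11 + 11/10 + 11/9 + 11/8 + 11/7 + 11/6 + 11/5 + 11/4 + 11/3 + 11/2 + 11/1 = 83711/2520 ≈ 33.219.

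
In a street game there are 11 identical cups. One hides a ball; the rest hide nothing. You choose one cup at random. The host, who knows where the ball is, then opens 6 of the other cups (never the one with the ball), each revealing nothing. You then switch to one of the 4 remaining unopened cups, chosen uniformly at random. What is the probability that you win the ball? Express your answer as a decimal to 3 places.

Your original cup holds the ball with probability 1/11, so the other 10 collectively hold it with probability 10/11.
The host can always find 6 empty cups to open, so the reveals don't change that 10/11; it is now spread over the 4 remaining unopened cups.
P(win by switching) = (10/11) · (1/4) = 5/22 ≈ 0.227.

0.227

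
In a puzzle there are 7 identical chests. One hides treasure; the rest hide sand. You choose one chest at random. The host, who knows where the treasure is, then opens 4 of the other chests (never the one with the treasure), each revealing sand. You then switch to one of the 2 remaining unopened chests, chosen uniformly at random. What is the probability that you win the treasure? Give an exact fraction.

3/7

Your original chest holds the treasure with probability 1/7, so the other 6 collectively hold it with probability 6/7.
The host can always find 4 empty chests to open, so the reveals don't change that 6/7; it is now spread over the 2 remaining unopened chests.
P(win by switching) = (6/7) · (1/2) = 3/7.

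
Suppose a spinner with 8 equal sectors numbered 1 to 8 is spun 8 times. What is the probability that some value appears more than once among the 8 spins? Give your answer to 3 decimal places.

0.998

P(all 8 different) = 8/8 · 7/8 · ··· · 1/8 ≈ 0.002.
P(at least two equal) = 1 − 0.002 = 0.998.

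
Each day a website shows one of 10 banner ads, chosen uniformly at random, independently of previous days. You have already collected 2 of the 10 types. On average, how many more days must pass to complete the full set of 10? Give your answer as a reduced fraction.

Starting from 2 distinct types, each trial gives a new one with probability (10−i)/10 when i types are held, so the wait for the next new type is 10/(10−i).
E = 10/8 + 10/7 + 10/6 + 10/5 + 10/4 + 10/3 + 10/2 + 10/1 = 761/28.

761/28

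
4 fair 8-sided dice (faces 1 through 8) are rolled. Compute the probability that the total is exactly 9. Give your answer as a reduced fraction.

7/512

There are 8^4 = 4096 equally likely outcomes.
The number of ordered 4-tuples from {1,…,8} summing to 9 is 56.
P(sum = 9) = 56/4096 = 7/512.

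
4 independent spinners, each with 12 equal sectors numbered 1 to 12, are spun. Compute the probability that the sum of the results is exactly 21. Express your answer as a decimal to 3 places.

There are 12^4 = 20736 equally likely outcomes.
The number of ordered 4-tuples from {1,…,12} summing to 21 is 916.
P(sum = 21) = 916/20736 = 229/5184 ≈ 0.044.

0.044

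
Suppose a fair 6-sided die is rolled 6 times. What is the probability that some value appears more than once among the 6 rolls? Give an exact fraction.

P(all 6 different) = 6/6 · 5/6 · ··· · 1/6 = 5/324.
P(at least two equal) = 1 − 5/324 = 319/324.

319/324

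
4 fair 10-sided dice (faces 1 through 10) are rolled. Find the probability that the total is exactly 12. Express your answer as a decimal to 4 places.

There are 10^4 = 10000 equally likely outcomes.
The number of ordered 4-tuples from {1,…,10} summing to 12 is 165.
P(sum = 12) = 165/10000 = 33/2000 ≈ 0.0165.

0.0165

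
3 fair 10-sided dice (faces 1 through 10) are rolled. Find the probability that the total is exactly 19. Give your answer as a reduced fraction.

There are 10^3 = 1000 equally likely outcomes.
The number of ordered 3-tuples from {1,…,10} summing to 19 is 69.
P(sum = 19) = 69/1000.

69/1000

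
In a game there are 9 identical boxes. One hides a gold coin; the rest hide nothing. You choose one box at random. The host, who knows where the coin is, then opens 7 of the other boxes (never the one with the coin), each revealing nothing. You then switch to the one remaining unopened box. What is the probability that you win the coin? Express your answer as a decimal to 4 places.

Your original box holds the coin with probability 1/9, so the other 8 collectively hold it with probability 8/9.
The host can always find 7 empty boxes to open, so the reveals don't change that 8/9; it is now spread over the 1 remaining unopened box.
P(win by switching) = (8/9) · (1/1) = 8/9 ≈ 0.8889.

0.8889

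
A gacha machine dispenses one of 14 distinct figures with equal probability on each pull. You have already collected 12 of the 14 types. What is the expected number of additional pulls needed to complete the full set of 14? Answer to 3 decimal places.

Starting from 12 distinct types, each trial gives a new one with probability (14−i)/14 when i types are held, so the wait for the next new type is 14/(14−i).
E = 14/2 + 14/1 = 21 ≈ 21.000.

21.000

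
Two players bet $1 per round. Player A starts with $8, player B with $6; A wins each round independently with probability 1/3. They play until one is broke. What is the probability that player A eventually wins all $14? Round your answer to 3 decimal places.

Let r = q/p = (2/3)/(1/3) = 2. The recurrence P(i) = p·P(i+1) + q·P(i−1) with P(0)=0, P(14)=1 gives P(i) = (1 − r^i)/(1 − r^14).
P(8) = (1 − (2)^8) / (1 − (2)^14) = 85/5461 ≈ 0.016.

0.016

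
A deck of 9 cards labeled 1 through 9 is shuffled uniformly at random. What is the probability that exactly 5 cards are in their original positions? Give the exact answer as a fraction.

1/320

Choose which 5 of the 9 are fixed: C(9,5) = 126 ways.
The remaining 4 must have no fixed point: D(4) = 9.
P = 126·9/362880 = 1/320.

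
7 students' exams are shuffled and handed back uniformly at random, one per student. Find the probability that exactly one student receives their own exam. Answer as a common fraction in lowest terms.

53/144

Choose which one is fixed: C(7,1) = 7 ways.
The remaining 6 must have no fixed point: D(6) = 265.
P = 7·265/5040 = 53/144.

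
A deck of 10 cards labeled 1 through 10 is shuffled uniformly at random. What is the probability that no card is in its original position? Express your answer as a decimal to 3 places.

0.368

This is the derangement probability: permutations of 10 with no fixed point.
D(10) = 10! · (1 − 1/1! + 1/2! − ··· + (−1)^10/10!) = 1334961.
P = 1334961/3628800 = 16481/44800 ≈ 0.368.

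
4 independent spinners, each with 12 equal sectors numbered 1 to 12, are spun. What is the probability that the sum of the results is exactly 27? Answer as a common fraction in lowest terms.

There are 12^4 = 20736 equally likely outcomes.
The number of ordered 4-tuples from {1,…,12} summing to 27 is 1144.
P(sum = 27) = 1144/20736 = 143/2592.

143/2592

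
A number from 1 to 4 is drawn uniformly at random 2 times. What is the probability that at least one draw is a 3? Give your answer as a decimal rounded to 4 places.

P(no draw is a 3) = (3/4)^2 ≈ 0.5625.
P(at least one) = 1 − 0.5625 = 0.4375.

0.4375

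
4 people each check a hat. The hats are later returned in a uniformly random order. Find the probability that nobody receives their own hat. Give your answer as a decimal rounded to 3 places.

This is the derangement probability: permutations of 4 with no fixed point.
D(4) = 4! · (1 − 1/1! + 1/2! − ··· + (−1)^4/4!) = 9.
P = 9/24 = 3/8 ≈ 0.375.

0.375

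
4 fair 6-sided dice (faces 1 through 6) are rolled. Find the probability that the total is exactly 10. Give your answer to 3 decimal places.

0.062

There are 6^4 = 1296 equally likely outcomes.
The number of ordered 4-tuples from {1,…,6} summing to 10 is 80.
P(sum = 10) = 80/1296 = 5/81 ≈ 0.062.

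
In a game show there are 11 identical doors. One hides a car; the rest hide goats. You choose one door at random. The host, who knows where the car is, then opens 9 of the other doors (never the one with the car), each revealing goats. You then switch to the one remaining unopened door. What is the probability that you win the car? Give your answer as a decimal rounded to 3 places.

Your original door holds the car with probability 1/11, so the other 10 collectively hold it with probability 10/11.
The host can always find 9 empty doors to open, so the reveals don't change that 10/11; it is now spread over the 1 remaining unopened door.
P(win by switching) = (10/11) · (1/1) = 10/11 ≈ 0.909.

0.909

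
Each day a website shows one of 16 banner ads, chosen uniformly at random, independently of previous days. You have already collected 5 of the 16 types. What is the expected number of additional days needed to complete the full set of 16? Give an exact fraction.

Starting from 5 distinct types, each trial gives a new one with probability (16−i)/16 when i types are held, so the wait for the next new type is 16/(16−i).
E = 16/11 + 16/10 + 16/9 + 16/8 + 16/7 + 16/6 + 16/5 + 16/4 + 16/3 + 16/2 + 16/1 = 167422/3465.

167422/3465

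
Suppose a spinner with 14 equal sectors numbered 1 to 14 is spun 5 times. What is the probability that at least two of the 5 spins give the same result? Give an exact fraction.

P(all 5 different) = 14/14 · 13/14 · ··· · 10/14 = 2145/4802.
P(at least two equal) = 1 − 2145/4802 = 2657/4802.

2657/4802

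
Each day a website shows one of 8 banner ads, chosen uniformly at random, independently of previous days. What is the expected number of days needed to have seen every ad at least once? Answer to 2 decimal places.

After i distinct types are collected, each trial gives a new one with probability (8−i)/8, so the expected wait for the next new type is 8/(8−i).
E = 8/8 + 8/7 + 8/6 + 8/5 + 8/4 + 8/3 + 8/2 + 8/1 = 761/35 ≈ 21.74.

21.74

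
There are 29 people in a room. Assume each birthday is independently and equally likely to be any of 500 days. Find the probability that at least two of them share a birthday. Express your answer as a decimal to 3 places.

0.563

It's easier to compute the probability that all 29 are distinct.
P(all distinct) = 500/500 · 499/500 · ··· · 472/500 ≈ 0.437.
So the probability of at least one match is 1 − 0.437 = 0.563.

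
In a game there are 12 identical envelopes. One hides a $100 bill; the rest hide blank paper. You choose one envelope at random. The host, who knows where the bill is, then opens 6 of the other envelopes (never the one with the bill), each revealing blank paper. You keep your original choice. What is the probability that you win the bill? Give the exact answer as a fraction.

The host can always open 6 empty envelopes regardless of your choice, so the reveals give no information about your original envelope.
P(win by staying) = 1/12.

1/12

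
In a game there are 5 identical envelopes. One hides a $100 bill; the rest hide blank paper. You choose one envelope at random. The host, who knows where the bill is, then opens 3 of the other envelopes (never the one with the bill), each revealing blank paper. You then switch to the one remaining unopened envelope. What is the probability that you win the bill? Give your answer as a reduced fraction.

4/5

Your original envelope holds the bill with probability 1/5, so the other 4 collectively hold it with probability 4/5.
The host can always find 3 empty envelopes to open, so the reveals don't change that 4/5; it is now spread over the 1 remaining unopened envelope.
P(win by switching) = (4/5) · (1/1) = 4/5.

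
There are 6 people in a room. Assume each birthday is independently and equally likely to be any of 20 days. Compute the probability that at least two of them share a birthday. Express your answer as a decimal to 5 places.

It's easier to compute the probability that all 6 are distinct.
P(all distinct) = 20/20 · 19/20 · ··· · 15/20 ≈ 0.43605.
So the probability of at least one match is 1 − 0.43605 = 0.56395.

0.56395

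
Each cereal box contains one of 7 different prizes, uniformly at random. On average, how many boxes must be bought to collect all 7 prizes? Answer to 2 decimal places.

After i distinct types are collected, each trial gives a new one with probability (7−i)/7, so the expected wait for the next new type is 7/(7−i).
E = 7/7 + 7/6 + 7/5 + 7/4 + 7/3 + 7/2 + 7/1 = 363/20 ≈ 18.15.

18.15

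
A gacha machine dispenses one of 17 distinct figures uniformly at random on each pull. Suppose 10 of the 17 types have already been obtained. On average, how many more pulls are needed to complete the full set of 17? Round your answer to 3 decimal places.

44.079

Starting from 10 distinct types, each trial gives a new one with probability (17−i)/17 when i types are held, so the wait for the next new type is 17/(17−i).
E = 17/7 + 17/6 + 17/5 + 17/4 + 17/3 + 17/2 + 17/1 = 6171/140 ≈ 44.079.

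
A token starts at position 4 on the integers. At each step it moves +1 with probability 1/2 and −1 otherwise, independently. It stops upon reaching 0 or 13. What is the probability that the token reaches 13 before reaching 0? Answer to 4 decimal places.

0.3077

With a fair step, P(i) = ½P(i−1) + ½P(i+1) with P(0)=0, P(13)=1 has the linear solution P(i) = i/13.
P(4) = 4/13 ≈ 0.3077.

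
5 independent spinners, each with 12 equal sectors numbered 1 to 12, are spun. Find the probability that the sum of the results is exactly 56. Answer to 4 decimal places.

There are 12^5 = 248832 equally likely outcomes.
The number of ordered 5-tuples from {1,…,12} summing to 56 is 70.
P(sum = 56) = 70/248832 = 35/124416 ≈ 0.0003.

0.0003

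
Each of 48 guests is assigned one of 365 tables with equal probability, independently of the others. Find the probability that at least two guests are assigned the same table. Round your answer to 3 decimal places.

0.961

It's easier to compute the probability that all 48 are distinct.
P(all distinct) = 365/365 · 364/365 · ··· · 318/365 ≈ 0.039.
So the probability of at least one match is 1 − 0.039 = 0.961.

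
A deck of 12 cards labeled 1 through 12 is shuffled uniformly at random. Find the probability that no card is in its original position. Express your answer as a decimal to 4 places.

This is the derangement probability: permutations of 12 with no fixed point.
D(12) = 12! · (1 − 1/1! + 1/2! − ··· + (−1)^12/12!) = 176214841.
P = 176214841/479001600 = 16019531/43545600 ≈ 0.3679.

0.3679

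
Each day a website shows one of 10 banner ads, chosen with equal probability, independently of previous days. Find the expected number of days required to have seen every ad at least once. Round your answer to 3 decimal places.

29.290

After i distinct types are collected, each trial gives a new one with probability (10−i)/10, so the expected wait for the next new type is 10/(10−i).
E = 10/10 + 10/9 + 10/8 + 10/7 + 10/6 + 10/5 + 10/4 + 10/3 + 10/2 + 10/1 = 7381/252 ≈ 29.290.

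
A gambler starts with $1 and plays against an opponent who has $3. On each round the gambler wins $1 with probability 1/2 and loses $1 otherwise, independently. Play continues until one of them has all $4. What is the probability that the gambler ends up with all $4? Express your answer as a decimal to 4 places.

0.2500

With a fair step, P(i) = ½P(i−1) + ½P(i+1) with P(0)=0, P(4)=1 has the linear solution P(i) = i/4.
P(1) = 1/4 ≈ 0.2500.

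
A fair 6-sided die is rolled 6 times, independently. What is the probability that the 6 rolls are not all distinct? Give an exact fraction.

P(all 6 different) = 6/6 · 5/6 · ··· · 1/6 = 5/324.
P(at least two equal) = 1 − 5/324 = 319/324.

319/324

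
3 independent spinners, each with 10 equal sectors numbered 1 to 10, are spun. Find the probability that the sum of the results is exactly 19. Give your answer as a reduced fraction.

69/1000

There are 10^3 = 1000 equally likely outcomes.
The number of ordered 3-tuples from {1,…,10} summing to 19 is 69.
P(sum = 19) = 69/1000.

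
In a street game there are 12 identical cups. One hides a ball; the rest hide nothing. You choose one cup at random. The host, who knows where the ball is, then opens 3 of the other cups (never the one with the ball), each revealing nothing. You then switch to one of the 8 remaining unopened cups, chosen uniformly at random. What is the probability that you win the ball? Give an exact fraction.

11/96

Your original cup holds the ball with probability 1/12, so the other 11 collectively hold it with probability 11/12.
The host can always find 3 empty cups to open, so the reveals don't change that 11/12; it is now spread over the 8 remaining unopened cups.
P(win by switching) = (11/12) · (1/8) = 11/96.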